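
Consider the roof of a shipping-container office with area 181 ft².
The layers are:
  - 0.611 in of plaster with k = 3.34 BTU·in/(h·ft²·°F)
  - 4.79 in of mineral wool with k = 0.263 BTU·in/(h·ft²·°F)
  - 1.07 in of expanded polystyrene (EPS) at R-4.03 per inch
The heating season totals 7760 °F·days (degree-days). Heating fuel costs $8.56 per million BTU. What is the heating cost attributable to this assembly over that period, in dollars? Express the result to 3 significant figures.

12.7 dollars

0.611/3.34 = 0.1829
4.79/0.263 = 18.21
1.07 × 4.03 = 4.312
R_total = 0.1829 + 18.21 + 4.312 = 22.71 ft²·°F·h/BTU
E = A × HDD × 24 / R = 181 × 7760 × 24 / 22.71 = 1484000 BTU
Cost = 1484000/10⁶ × 8.56 = $12.71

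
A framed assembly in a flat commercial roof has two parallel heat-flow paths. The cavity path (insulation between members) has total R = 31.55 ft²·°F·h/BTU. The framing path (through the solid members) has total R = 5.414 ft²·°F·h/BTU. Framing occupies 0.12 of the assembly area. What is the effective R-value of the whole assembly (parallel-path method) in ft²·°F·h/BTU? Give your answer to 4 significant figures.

U_eff = 0.88/31.55 + 0.12/5.414 = 0.027892 + 0.022165 = 0.050057
R_eff = 1/U_eff = 19.977 ft²·°F·h/BTU

19.98 ft²·°F·h/BTU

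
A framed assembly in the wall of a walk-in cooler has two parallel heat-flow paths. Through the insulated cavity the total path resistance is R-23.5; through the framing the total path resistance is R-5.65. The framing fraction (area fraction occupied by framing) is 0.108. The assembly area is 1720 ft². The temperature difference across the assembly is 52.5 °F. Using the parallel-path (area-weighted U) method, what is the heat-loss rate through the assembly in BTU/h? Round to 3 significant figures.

U_eff = 0.892/23.5 + 0.108/5.65 = 0.03796 + 0.01912 = 0.05707
R_eff = 1/U_eff = 17.52 ft²·°F·h/BTU
Q = 1720 × 52.5 / 17.52 = 5154 BTU/h

5150 BTU/h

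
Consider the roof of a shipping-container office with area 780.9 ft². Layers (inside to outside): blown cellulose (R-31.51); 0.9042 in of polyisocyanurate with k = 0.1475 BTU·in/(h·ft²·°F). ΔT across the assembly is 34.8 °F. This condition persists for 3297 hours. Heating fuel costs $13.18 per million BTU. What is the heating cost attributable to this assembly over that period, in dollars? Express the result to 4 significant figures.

0.9042/0.1475 = 6.1302
R_total = 31.51 + 6.1302 = 37.64 ft²·°F·h/BTU
Q = 780.9 × 34.8 / 37.64 = 721.98 BTU/h
E = 721.98 × 3297 = 2380400 BTU
Cost = 2380400/10⁶ × 13.18 = $31.373

31.37 dollars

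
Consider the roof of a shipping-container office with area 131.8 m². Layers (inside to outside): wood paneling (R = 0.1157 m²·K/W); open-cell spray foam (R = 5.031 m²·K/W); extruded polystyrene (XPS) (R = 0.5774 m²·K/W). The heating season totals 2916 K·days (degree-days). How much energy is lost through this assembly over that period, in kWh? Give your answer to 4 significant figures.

R_total = 0.1157 + 5.031 + 0.5774 = 5.7241 m²·K/W
E = A × HDD × 24 / R / 1000 = 131.8 × 2916 × 24 / 5.7241 / 1000 = 1611.4 kWh

1611 kWh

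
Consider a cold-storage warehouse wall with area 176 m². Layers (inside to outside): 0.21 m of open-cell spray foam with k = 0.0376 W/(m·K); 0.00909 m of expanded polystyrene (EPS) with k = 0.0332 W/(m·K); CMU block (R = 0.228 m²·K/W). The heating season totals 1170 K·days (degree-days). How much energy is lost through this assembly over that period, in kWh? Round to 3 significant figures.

812 kWh

0.21/0.0376 = 5.585
0.00909/0.0332 = 0.2738
R_total = 5.585 + 0.2738 + 0.228 = 6.087 m²·K/W
E = A × HDD × 24 / R / 1000 = 176 × 1170 × 24 / 6.087 / 1000 = 811.9 kWh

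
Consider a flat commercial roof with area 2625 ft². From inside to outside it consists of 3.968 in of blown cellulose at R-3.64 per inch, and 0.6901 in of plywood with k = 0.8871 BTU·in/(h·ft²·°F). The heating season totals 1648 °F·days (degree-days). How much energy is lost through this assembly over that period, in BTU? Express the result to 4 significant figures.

6821000 BTU

3.968 × 3.64 = 14.444
0.6901/0.8871 = 0.77793
R_total = 14.444 + 0.77793 = 15.221 ft²·°F·h/BTU
E = A × HDD × 24 / R = 2625 × 1648 × 24 / 15.221 = 6820900 BTU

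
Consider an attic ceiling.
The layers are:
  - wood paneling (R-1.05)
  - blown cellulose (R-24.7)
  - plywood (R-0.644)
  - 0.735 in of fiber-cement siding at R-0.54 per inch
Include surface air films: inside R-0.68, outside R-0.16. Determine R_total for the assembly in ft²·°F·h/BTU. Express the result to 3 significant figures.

0.735 × 0.54 = 0.3969
R_total = 0.68 + 1.05 + 24.7 + 0.644 + 0.3969 + 0.16 = 27.63 ft²·°F·h/BTU

27.6 ft²·°F·h/BTU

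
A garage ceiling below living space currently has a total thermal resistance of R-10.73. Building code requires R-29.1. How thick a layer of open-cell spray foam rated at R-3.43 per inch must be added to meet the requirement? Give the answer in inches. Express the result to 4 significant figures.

5.356 in

ΔR = 29.1 − 10.73 = 18.37 ft²·°F·h/BTU
L = ΔR / (R/in) = 18.37/3.43 = 5.3557 in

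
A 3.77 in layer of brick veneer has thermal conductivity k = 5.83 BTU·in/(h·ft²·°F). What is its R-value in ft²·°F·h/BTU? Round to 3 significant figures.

R = L/k = 3.77/5.83 = 0.6467 ft²·°F·h/BTU

0.647 ft²·°F·h/BTU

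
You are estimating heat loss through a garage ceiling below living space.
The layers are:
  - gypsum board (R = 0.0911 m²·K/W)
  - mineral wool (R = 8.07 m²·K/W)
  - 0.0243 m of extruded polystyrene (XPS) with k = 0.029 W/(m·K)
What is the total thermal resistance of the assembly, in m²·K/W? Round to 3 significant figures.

0.0243/0.029 = 0.8379
R_total = 0.0911 + 8.07 + 0.8379 = 8.999 m²·K/W

9.00 m²·K/W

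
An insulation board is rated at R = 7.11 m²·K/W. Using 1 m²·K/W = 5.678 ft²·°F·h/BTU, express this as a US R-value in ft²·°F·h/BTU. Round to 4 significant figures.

R_US = 7.11 × 5.678 = 40.371

40.37 ft²·°F·h/BTU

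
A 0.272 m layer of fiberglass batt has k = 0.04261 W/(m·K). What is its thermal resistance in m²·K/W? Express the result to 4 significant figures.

R = L/k = 0.272/0.04261 = 6.3835 m²·K/W

6.383 m²·K/W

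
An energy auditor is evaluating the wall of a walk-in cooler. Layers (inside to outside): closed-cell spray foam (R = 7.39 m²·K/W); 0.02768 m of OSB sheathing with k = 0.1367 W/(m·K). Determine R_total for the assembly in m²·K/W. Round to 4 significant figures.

0.02768/0.1367 = 0.20249
R_total = 7.39 + 0.20249 = 7.5925 m²·K/W

7.592 m²·K/W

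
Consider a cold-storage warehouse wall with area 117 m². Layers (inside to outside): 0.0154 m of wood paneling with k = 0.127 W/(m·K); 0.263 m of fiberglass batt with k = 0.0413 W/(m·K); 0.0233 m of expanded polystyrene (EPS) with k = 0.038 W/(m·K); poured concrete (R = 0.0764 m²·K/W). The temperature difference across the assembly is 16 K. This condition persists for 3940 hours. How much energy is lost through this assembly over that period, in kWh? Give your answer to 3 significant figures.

0.0154/0.127 = 0.1213
0.263/0.0413 = 6.368
0.0233/0.038 = 0.6132
R_total = 0.1213 + 6.368 + 0.6132 + 0.0764 = 7.179 m²·K/W
Q = 117 × 16 / 7.179 = 260.8 W
E = 260.8 W × 3940 h / 1000 = 1027 kWh

1030 kWh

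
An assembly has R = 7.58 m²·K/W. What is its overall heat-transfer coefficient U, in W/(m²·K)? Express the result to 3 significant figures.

0.132 W/(m²·K)

U = 1/R = 1/7.58 = 0.1319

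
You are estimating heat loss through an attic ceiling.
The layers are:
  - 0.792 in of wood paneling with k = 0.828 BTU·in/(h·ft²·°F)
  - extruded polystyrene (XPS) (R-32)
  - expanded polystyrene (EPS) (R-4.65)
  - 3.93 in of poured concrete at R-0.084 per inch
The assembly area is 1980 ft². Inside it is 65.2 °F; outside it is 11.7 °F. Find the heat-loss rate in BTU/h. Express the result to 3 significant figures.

2790 BTU/h

0.792/0.828 = 0.9565
3.93 × 0.084 = 0.3301
R_total = 0.9565 + 32 + 4.65 + 0.3301 = 37.94 ft²·°F·h/BTU
Q = A·ΔT/R = 1980 × (65.2 − 11.7) / 37.94 = 2792 BTU/h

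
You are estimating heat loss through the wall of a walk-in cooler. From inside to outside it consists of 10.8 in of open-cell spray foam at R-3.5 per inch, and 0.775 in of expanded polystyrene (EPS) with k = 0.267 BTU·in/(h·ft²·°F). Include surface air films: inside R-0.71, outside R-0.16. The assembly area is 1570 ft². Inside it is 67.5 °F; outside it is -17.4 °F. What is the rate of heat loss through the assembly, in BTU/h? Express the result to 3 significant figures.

3210 BTU/h

10.8 × 3.5 = 37.8
0.775/0.267 = 2.903
R_total = 0.71 + 37.8 + 2.903 + 0.16 = 41.57 ft²·°F·h/BTU
Q = A·ΔT/R = 1570 × (67.5 − (-17.4)) / 41.57 = 3206 BTU/h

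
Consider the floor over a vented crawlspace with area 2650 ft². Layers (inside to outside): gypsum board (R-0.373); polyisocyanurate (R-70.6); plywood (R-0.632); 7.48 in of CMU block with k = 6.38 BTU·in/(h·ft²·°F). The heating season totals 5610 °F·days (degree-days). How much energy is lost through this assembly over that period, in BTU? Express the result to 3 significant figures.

4900000 BTU

7.48/6.38 = 1.172
R_total = 0.373 + 70.6 + 0.632 + 1.172 = 72.78 ft²·°F·h/BTU
E = A × HDD × 24 / R = 2650 × 5610 × 24 / 72.78 = 4903000 BTU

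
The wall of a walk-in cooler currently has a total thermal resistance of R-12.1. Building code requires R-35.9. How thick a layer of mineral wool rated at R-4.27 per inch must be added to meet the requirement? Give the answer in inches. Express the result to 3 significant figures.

5.57 in

ΔR = 35.9 − 12.1 = 23.8 ft²·°F·h/BTU
L = ΔR / (R/in) = 23.8/4.27 = 5.574 in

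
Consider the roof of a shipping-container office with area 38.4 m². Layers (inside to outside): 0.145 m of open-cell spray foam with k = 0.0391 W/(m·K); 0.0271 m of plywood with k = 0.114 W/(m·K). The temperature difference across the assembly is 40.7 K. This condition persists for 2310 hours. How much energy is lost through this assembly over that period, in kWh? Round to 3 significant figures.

0.145/0.0391 = 3.708
0.0271/0.114 = 0.2377
R_total = 3.708 + 0.2377 = 3.946 m²·K/W
Q = 38.4 × 40.7 / 3.946 = 396.1 W
E = 396.1 W × 2310 h / 1000 = 914.9 kWh

915 kWh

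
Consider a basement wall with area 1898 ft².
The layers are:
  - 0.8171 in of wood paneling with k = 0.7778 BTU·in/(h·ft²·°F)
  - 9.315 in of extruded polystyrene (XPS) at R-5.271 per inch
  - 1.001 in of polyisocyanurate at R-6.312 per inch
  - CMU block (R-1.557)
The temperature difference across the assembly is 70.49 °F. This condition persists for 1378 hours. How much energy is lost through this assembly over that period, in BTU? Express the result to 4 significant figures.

0.8171/0.7778 = 1.0505
9.315 × 5.271 = 49.099
1.001 × 6.312 = 6.3183
R_total = 1.0505 + 49.099 + 6.3183 + 1.557 = 58.025 ft²·°F·h/BTU
Q = 1898 × 70.49 / 58.025 = 2305.7 BTU/h
E = 2305.7 × 1378 = 3177300 BTU

3177000 BTU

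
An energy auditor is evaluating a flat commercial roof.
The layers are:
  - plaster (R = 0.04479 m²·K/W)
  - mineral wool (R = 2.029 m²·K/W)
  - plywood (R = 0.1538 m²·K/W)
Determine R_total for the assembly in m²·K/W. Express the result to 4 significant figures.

2.228 m²·K/W

R_total = 0.04479 + 2.029 + 0.1538 = 2.2276 m²·K/W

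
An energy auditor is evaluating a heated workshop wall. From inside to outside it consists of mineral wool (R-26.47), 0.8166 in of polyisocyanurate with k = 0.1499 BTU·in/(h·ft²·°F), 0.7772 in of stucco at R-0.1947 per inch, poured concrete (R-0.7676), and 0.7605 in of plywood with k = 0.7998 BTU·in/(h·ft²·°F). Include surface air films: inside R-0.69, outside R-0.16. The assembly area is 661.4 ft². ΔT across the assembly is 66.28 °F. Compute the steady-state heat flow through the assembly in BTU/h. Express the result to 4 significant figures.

0.8166/0.1499 = 5.4476
0.7772 × 0.1947 = 0.15132
0.7605/0.7998 = 0.95086
R_total = 0.69 + 26.47 + 5.4476 + 0.15132 + 0.7676 + 0.95086 + 0.16 = 34.637 ft²·°F·h/BTU
Q = A·ΔT/R = 661.4 × 66.28 / 34.637 = 1265.6 BTU/h

1266 BTU/h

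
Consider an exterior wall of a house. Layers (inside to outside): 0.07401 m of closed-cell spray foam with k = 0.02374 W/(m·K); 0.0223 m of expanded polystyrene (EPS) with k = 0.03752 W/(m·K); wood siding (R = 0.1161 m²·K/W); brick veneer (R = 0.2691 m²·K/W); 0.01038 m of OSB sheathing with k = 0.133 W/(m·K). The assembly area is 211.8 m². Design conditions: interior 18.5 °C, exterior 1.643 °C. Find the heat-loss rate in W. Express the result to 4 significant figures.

855.1 W

0.07401/0.02374 = 3.1175
0.0223/0.03752 = 0.59435
0.01038/0.133 = 0.078045
R_total = 3.1175 + 0.59435 + 0.1161 + 0.2691 + 0.078045 = 4.1751 m²·K/W
Q = A·ΔT/R = 211.8 × (18.5 − 1.643) / 4.1751 = 855.14 W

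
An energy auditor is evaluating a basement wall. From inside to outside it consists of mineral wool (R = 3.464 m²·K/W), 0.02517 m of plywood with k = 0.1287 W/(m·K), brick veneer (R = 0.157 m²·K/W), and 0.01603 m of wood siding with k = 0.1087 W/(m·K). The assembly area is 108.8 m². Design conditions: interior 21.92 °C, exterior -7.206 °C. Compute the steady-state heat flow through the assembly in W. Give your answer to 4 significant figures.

799.4 W

0.02517/0.1287 = 0.19557
0.01603/0.1087 = 0.14747
R_total = 3.464 + 0.19557 + 0.157 + 0.14747 = 3.964 m²·K/W
Q = A·ΔT/R = 108.8 × (21.92 − (-7.206)) / 3.964 = 799.41 W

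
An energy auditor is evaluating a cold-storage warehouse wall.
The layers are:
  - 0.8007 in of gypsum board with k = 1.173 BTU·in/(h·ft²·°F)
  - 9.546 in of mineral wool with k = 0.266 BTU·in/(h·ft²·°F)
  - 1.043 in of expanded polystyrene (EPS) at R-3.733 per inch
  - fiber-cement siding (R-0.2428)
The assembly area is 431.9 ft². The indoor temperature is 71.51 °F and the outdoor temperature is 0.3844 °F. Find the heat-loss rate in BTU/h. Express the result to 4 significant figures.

0.8007/1.173 = 0.68261
9.546/0.266 = 35.887
1.043 × 3.733 = 3.8935
R_total = 0.68261 + 35.887 + 3.8935 + 0.2428 = 40.706 ft²·°F·h/BTU
Q = A·ΔT/R = 431.9 × (71.51 − 0.3844) / 40.706 = 754.66 BTU/h

754.7 BTU/h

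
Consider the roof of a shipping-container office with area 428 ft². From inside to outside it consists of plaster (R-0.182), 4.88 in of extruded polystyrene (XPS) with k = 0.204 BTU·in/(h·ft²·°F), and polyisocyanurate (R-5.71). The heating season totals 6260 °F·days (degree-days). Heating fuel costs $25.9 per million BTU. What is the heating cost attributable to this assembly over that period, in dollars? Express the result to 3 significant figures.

4.88/0.204 = 23.92
R_total = 0.182 + 23.92 + 5.71 = 29.81 ft²·°F·h/BTU
E = A × HDD × 24 / R = 428 × 6260 × 24 / 29.81 = 2157000 BTU
Cost = 2157000/10⁶ × 25.9 = $55.86

55.9 dollars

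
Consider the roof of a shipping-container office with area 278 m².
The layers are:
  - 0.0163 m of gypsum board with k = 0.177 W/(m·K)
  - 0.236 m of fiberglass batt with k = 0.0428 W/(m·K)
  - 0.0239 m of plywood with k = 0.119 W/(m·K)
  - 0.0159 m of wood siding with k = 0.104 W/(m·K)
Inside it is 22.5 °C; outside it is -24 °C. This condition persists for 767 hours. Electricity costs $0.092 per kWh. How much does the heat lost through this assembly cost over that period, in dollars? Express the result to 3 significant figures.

0.0163/0.177 = 0.09209
0.236/0.0428 = 5.514
0.0239/0.119 = 0.2008
0.0159/0.104 = 0.1529
R_total = 0.09209 + 5.514 + 0.2008 + 0.1529 = 5.96 m²·K/W
Q = 278 × (22.5 − (-24)) / 5.96 = 2169 W
E = 2169 W × 767 h / 1000 = 1664 kWh
Cost = 1664 × 0.092 = $153.1

153 dollars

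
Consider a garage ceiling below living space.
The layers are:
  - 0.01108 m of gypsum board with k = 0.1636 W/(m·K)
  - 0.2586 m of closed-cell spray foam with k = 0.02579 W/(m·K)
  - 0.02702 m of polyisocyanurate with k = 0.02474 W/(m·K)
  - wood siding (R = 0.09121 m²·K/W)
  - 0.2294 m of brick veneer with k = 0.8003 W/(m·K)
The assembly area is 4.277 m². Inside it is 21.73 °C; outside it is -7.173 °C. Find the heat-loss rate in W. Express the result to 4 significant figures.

0.01108/0.1636 = 0.067726
0.2586/0.02579 = 10.027
0.02702/0.02474 = 1.0922
0.2294/0.8003 = 0.28664
R_total = 0.067726 + 10.027 + 1.0922 + 0.09121 + 0.28664 = 11.565 m²·K/W
Q = A·ΔT/R = 4.277 × (21.73 − (-7.173)) / 11.565 = 10.689 W

10.69 W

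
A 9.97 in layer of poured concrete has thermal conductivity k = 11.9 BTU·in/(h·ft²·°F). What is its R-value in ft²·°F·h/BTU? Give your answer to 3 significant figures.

R = L/k = 9.97/11.9 = 0.8378 ft²·°F·h/BTU

0.838 ft²·°F·h/BTU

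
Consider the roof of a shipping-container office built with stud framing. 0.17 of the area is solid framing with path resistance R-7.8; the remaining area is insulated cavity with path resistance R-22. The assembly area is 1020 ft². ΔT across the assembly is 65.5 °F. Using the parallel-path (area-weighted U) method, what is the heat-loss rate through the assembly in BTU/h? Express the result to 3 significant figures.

3980 BTU/h

U_eff = 0.83/22 + 0.17/7.8 = 0.03773 + 0.02179 = 0.05952
R_eff = 1/U_eff = 16.8 ft²·°F·h/BTU
Q = 1020 × 65.5 / 16.8 = 3977 BTU/h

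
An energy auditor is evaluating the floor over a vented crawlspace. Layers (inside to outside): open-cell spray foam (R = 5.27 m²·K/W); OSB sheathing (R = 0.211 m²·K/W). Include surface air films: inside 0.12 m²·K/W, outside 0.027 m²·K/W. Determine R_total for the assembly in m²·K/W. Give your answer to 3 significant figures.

5.63 m²·K/W

R_total = 0.12 + 5.27 + 0.211 + 0.027 = 5.628 m²·K/W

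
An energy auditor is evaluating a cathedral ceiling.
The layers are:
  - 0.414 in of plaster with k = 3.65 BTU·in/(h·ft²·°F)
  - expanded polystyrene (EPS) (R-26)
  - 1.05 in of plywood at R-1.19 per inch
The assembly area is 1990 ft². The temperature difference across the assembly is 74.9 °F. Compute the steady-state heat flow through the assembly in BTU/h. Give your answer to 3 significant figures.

5450 BTU/h

0.414/3.65 = 0.1134
1.05 × 1.19 = 1.25
R_total = 0.1134 + 26 + 1.25 = 27.36 ft²·°F·h/BTU
Q = A·ΔT/R = 1990 × 74.9 / 27.36 = 5447 BTU/h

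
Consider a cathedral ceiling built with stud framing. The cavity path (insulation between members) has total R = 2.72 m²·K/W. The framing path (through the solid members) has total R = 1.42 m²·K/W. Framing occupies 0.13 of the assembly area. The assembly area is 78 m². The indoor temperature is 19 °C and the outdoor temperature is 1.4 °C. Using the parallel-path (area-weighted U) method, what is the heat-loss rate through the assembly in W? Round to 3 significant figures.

565 W

U_eff = 0.87/2.72 + 0.13/1.42 = 0.3199 + 0.09155 = 0.4114
R_eff = 1/U_eff = 2.431 m²·K/W
Q = 78 × (19 − 1.4) / 2.431 = 564.8 W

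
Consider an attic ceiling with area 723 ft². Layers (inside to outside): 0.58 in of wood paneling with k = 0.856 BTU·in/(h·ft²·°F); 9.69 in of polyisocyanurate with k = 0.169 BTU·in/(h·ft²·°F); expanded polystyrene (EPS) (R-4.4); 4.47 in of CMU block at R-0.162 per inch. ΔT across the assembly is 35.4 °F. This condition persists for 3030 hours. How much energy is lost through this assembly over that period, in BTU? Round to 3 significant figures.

1230000 BTU

0.58/0.856 = 0.6776
9.69/0.169 = 57.34
4.47 × 0.162 = 0.7241
R_total = 0.6776 + 57.34 + 4.4 + 0.7241 = 63.14 ft²·°F·h/BTU
Q = 723 × 35.4 / 63.14 = 405.4 BTU/h
E = 405.4 × 3030 = 1228000 BTU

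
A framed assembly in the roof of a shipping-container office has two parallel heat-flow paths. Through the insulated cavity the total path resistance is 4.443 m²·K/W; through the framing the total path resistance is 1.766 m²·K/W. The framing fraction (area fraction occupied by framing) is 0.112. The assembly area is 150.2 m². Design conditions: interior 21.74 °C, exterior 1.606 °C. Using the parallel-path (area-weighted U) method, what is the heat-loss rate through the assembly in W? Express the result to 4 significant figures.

U_eff = 0.888/4.443 + 0.112/1.766 = 0.19986 + 0.06342 = 0.26329
R_eff = 1/U_eff = 3.7982 m²·K/W
Q = 150.2 × (21.74 − 1.606) / 3.7982 = 796.21 W

796.2 W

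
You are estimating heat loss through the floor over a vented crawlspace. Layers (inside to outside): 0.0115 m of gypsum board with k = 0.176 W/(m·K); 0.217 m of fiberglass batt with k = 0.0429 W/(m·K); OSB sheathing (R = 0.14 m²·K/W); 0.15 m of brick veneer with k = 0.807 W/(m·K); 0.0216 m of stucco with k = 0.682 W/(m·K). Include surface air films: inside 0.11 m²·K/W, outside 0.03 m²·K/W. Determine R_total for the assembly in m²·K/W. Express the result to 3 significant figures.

0.0115/0.176 = 0.06534
0.217/0.0429 = 5.058
0.15/0.807 = 0.1859
0.0216/0.682 = 0.03167
R_total = 0.11 + 0.06534 + 5.058 + 0.14 + 0.1859 + 0.03167 + 0.03 = 5.621 m²·K/W

5.62 m²·K/W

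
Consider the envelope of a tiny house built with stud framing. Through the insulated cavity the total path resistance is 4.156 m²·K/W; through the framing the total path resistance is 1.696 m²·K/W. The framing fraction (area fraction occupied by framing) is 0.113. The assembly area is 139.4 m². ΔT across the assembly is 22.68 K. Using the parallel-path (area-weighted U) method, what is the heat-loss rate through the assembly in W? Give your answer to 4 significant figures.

885.4 W

U_eff = 0.887/4.156 + 0.113/1.696 = 0.21343 + 0.066627 = 0.28005
R_eff = 1/U_eff = 3.5707 m²·K/W
Q = 139.4 × 22.68 / 3.5707 = 885.42 W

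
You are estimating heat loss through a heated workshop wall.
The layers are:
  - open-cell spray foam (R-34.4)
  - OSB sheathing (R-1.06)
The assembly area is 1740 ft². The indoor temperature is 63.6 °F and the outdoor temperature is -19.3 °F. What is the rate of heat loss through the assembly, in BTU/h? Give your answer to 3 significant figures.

4070 BTU/h

R_total = 34.4 + 1.06 = 35.46 ft²·°F·h/BTU
Q = A·ΔT/R = 1740 × (63.6 − (-19.3)) / 35.46 = 4068 BTU/h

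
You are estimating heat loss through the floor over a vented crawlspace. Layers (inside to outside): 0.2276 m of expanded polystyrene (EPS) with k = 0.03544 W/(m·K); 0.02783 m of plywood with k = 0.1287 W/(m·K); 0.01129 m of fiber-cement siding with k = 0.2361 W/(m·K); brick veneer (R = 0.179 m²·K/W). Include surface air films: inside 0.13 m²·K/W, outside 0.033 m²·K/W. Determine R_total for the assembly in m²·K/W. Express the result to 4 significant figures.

7.028 m²·K/W

0.2276/0.03544 = 6.4221
0.02783/0.1287 = 0.21624
0.01129/0.2361 = 0.047819
R_total = 0.13 + 6.4221 + 0.21624 + 0.047819 + 0.179 + 0.033 = 7.0282 m²·K/W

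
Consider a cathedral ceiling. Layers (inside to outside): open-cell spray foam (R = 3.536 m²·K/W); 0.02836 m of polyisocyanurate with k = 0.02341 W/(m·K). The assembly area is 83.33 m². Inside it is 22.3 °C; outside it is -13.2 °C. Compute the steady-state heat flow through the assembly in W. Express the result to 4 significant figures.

0.02836/0.02341 = 1.2114
R_total = 3.536 + 1.2114 = 4.7474 m²·K/W
Q = A·ΔT/R = 83.33 × (22.3 − (-13.2)) / 4.7474 = 623.12 W

623.1 W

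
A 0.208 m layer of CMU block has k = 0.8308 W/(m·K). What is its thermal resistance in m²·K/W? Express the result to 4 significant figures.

0.2504 m²·K/W

R = L/k = 0.208/0.8308 = 0.25036 m²·K/W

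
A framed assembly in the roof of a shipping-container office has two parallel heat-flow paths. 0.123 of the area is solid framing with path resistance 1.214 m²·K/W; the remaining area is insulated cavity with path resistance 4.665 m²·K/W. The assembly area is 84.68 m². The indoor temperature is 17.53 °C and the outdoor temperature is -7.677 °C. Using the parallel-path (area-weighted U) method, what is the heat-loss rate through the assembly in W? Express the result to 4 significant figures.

617.5 W

U_eff = 0.877/4.665 + 0.123/1.214 = 0.188 + 0.10132 = 0.28931
R_eff = 1/U_eff = 3.4565 m²·K/W
Q = 84.68 × (17.53 − (-7.677)) / 3.4565 = 617.55 W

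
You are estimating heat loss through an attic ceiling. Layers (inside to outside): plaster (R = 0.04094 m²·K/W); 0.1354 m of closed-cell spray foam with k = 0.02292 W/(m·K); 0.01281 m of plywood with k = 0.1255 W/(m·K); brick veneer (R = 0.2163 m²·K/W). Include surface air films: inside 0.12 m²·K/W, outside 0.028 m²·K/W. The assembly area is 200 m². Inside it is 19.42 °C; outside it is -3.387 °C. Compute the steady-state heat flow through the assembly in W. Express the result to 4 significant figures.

0.1354/0.02292 = 5.9075
0.01281/0.1255 = 0.10207
R_total = 0.12 + 0.04094 + 5.9075 + 0.10207 + 0.2163 + 0.028 = 6.4148 m²·K/W
Q = A·ΔT/R = 200 × (19.42 − (-3.387)) / 6.4148 = 711.07 W

711.1 W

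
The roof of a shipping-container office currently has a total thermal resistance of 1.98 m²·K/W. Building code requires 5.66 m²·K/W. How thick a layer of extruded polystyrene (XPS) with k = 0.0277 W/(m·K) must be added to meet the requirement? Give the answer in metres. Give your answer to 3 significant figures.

0.102 m

ΔR = 5.66 − 1.98 = 3.68 m²·K/W
L = ΔR × k = 3.68 × 0.0277 = 0.1019 m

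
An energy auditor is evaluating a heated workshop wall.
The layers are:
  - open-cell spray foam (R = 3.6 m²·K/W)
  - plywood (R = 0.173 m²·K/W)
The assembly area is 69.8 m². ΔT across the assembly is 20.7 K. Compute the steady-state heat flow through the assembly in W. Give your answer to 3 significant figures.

383 W

R_total = 3.6 + 0.173 = 3.773 m²·K/W
Q = A·ΔT/R = 69.8 × 20.7 / 3.773 = 382.9 W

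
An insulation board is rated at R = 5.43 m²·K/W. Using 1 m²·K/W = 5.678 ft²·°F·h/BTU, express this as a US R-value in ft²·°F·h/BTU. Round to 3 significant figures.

30.8 ft²·°F·h/BTU

R_US = 5.43 × 5.678 = 30.83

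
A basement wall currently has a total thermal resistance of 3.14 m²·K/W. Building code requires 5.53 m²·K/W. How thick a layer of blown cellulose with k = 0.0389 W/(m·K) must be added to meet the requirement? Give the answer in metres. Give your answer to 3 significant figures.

ΔR = 5.53 − 3.14 = 2.39 m²·K/W
L = ΔR × k = 2.39 × 0.0389 = 0.09297 m

0.0930 m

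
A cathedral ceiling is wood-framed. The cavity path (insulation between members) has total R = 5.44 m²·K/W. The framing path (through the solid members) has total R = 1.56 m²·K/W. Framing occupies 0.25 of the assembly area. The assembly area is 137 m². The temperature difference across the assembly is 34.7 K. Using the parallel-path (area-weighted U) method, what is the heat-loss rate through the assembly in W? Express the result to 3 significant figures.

U_eff = 0.75/5.44 + 0.25/1.56 = 0.1379 + 0.1603 = 0.2981
R_eff = 1/U_eff = 3.354 m²·K/W
Q = 137 × 34.7 / 3.354 = 1417 W

1420 W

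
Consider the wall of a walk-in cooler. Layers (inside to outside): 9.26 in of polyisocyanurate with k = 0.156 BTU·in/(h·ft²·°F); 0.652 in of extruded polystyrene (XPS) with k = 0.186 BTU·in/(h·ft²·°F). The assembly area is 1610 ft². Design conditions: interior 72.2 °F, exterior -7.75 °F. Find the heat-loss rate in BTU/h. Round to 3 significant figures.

2050 BTU/h

9.26/0.156 = 59.36
0.652/0.186 = 3.505
R_total = 59.36 + 3.505 = 62.86 ft²·°F·h/BTU
Q = A·ΔT/R = 1610 × (72.2 − (-7.75)) / 62.86 = 2048 BTU/h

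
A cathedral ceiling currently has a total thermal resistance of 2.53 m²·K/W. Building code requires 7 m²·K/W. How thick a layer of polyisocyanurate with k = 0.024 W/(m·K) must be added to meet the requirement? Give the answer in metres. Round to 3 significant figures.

ΔR = 7 − 2.53 = 4.47 m²·K/W
L = ΔR × k = 4.47 × 0.024 = 0.1073 m

0.107 m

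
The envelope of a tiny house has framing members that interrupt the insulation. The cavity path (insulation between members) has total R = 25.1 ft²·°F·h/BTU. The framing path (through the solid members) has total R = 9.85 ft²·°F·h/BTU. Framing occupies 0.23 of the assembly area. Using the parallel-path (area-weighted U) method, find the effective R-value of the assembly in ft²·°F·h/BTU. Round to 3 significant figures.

18.5 ft²·°F·h/BTU

U_eff = 0.77/25.1 + 0.23/9.85 = 0.03068 + 0.02335 = 0.05403
R_eff = 1/U_eff = 18.51 ft²·°F·h/BTU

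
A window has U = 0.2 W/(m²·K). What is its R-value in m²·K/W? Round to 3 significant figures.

5.00 m²·K/W

R = 1/U = 1/0.2 = 5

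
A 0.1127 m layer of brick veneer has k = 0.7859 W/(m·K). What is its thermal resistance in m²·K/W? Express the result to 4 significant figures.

R = L/k = 0.1127/0.7859 = 0.1434 m²·K/W

0.1434 m²·K/W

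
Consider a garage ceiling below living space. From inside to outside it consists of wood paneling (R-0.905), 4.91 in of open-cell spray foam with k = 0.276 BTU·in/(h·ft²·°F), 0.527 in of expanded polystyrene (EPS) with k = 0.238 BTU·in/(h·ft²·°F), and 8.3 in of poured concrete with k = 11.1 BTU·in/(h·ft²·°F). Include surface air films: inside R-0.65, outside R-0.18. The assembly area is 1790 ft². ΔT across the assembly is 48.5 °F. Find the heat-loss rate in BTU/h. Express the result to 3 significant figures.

3860 BTU/h

4.91/0.276 = 17.79
0.527/0.238 = 2.214
8.3/11.1 = 0.7477
R_total = 0.65 + 0.905 + 17.79 + 2.214 + 0.7477 + 0.18 = 22.49 ft²·°F·h/BTU
Q = A·ΔT/R = 1790 × 48.5 / 22.49 = 3861 BTU/h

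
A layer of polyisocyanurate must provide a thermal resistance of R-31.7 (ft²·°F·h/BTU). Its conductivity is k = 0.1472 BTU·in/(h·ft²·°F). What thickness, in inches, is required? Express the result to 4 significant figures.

4.666 in

L = R × k = 31.7 × 0.1472 = 4.6662 in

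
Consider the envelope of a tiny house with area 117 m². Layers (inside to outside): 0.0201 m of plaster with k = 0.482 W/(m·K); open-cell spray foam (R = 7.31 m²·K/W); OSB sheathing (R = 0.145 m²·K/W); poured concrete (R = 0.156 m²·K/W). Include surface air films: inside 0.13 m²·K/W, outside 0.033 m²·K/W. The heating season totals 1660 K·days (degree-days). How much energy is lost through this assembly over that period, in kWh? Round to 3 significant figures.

596 kWh

0.0201/0.482 = 0.0417
R_total = 0.13 + 0.0417 + 7.31 + 0.145 + 0.156 + 0.033 = 7.816 m²·K/W
E = A × HDD × 24 / R / 1000 = 117 × 1660 × 24 / 7.816 / 1000 = 596.4 kWh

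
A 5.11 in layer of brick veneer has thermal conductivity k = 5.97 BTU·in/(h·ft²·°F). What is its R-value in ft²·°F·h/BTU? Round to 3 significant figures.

R = L/k = 5.11/5.97 = 0.8559 ft²·°F·h/BTU

0.856 ft²·°F·h/BTU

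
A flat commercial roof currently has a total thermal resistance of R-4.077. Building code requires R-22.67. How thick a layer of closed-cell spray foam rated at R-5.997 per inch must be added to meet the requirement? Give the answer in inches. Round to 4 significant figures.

3.100 in

ΔR = 22.67 − 4.077 = 18.593 ft²·°F·h/BTU
L = ΔR / (R/in) = 18.593/5.997 = 3.1004 in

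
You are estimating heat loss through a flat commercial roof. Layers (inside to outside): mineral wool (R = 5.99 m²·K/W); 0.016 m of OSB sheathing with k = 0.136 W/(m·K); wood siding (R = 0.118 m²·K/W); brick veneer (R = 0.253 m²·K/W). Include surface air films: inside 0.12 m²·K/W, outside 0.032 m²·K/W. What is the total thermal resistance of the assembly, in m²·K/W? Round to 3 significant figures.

0.016/0.136 = 0.1176
R_total = 0.12 + 5.99 + 0.1176 + 0.118 + 0.253 + 0.032 = 6.631 m²·K/W

6.63 m²·K/W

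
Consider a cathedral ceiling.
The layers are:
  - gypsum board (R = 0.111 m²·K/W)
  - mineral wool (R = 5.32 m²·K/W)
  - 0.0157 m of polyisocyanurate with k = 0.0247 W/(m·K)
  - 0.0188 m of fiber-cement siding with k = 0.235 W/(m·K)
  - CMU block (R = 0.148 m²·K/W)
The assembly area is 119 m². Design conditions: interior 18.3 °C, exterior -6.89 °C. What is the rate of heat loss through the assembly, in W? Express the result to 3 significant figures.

476 W

0.0157/0.0247 = 0.6356
0.0188/0.235 = 0.08
R_total = 0.111 + 5.32 + 0.6356 + 0.08 + 0.148 = 6.295 m²·K/W
Q = A·ΔT/R = 119 × (18.3 − (-6.89)) / 6.295 = 476.2 W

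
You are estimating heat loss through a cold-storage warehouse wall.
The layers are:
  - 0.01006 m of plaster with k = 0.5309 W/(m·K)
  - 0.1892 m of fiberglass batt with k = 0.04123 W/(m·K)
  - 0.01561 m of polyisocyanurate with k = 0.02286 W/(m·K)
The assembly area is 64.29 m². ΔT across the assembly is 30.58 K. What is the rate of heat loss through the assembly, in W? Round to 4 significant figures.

371.6 W

0.01006/0.5309 = 0.018949
0.1892/0.04123 = 4.5889
0.01561/0.02286 = 0.68285
R_total = 0.018949 + 4.5889 + 0.68285 = 5.2907 m²·K/W
Q = A·ΔT/R = 64.29 × 30.58 / 5.2907 = 371.59 W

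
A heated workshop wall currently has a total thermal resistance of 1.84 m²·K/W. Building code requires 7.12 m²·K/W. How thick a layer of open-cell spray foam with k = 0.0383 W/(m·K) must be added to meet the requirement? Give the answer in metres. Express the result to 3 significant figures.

ΔR = 7.12 − 1.84 = 5.28 m²·K/W
L = ΔR × k = 5.28 × 0.0383 = 0.2022 m

0.202 m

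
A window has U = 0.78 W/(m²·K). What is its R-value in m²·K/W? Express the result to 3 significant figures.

R = 1/U = 1/0.78 = 1.282

1.28 m²·K/W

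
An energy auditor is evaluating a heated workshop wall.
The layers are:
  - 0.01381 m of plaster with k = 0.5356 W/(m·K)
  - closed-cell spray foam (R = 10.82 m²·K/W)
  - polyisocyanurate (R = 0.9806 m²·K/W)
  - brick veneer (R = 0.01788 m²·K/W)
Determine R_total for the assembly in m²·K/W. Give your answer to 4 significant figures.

0.01381/0.5356 = 0.025784
R_total = 0.025784 + 10.82 + 0.9806 + 0.01788 = 11.844 m²·K/W

11.84 m²·K/W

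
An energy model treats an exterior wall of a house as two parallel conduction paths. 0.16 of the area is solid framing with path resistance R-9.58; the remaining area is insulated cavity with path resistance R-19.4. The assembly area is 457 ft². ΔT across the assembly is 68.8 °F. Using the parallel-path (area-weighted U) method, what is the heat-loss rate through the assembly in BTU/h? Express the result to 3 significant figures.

1890 BTU/h

U_eff = 0.84/19.4 + 0.16/9.58 = 0.0433 + 0.0167 = 0.06
R_eff = 1/U_eff = 16.67 ft²·°F·h/BTU
Q = 457 × 68.8 / 16.67 = 1887 BTU/h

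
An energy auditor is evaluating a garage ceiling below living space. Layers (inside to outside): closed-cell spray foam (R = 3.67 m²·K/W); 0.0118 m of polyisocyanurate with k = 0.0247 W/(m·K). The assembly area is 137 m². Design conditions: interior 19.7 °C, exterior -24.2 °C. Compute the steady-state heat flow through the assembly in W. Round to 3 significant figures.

0.0118/0.0247 = 0.4777
R_total = 3.67 + 0.4777 = 4.148 m²·K/W
Q = A·ΔT/R = 137 × (19.7 − (-24.2)) / 4.148 = 1450 W

1450 W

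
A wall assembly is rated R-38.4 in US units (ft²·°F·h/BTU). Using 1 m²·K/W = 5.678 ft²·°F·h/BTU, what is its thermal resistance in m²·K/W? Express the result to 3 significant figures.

R_SI = 38.4/5.678 = 6.763

6.76 m²·K/W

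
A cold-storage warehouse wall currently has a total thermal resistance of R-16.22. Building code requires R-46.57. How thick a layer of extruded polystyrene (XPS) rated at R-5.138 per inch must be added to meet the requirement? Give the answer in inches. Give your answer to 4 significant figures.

5.907 in

ΔR = 46.57 − 16.22 = 30.35 ft²·°F·h/BTU
L = ΔR / (R/in) = 30.35/5.138 = 5.907 in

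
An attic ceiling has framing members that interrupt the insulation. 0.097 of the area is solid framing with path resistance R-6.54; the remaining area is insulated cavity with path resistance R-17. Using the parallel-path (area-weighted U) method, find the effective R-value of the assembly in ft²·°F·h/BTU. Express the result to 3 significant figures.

U_eff = 0.903/17 + 0.097/6.54 = 0.05312 + 0.01483 = 0.06795
R_eff = 1/U_eff = 14.72 ft²·°F·h/BTU

14.7 ft²·°F·h/BTU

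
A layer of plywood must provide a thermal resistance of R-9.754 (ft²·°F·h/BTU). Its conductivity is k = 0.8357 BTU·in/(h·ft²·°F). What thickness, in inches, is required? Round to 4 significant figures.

8.151 in

L = R × k = 9.754 × 0.8357 = 8.1514 in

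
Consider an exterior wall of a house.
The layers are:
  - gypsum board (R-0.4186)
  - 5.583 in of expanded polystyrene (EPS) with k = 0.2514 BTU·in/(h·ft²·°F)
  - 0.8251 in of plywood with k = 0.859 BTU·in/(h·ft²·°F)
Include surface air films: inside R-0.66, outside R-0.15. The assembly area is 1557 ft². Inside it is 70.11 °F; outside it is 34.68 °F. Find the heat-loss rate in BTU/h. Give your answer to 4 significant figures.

5.583/0.2514 = 22.208
0.8251/0.859 = 0.96054
R_total = 0.66 + 0.4186 + 22.208 + 0.96054 + 0.15 = 24.397 ft²·°F·h/BTU
Q = A·ΔT/R = 1557 × (70.11 − 34.68) / 24.397 = 2261.1 BTU/h

2261 BTU/h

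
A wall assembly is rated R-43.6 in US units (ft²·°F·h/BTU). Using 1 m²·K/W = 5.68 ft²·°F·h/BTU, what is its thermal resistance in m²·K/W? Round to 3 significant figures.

R_SI = 43.6/5.68 = 7.676

7.68 m²·K/W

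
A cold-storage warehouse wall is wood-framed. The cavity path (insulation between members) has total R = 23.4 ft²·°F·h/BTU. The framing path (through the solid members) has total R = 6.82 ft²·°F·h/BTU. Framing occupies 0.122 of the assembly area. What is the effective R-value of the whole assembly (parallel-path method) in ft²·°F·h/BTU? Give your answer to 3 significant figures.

18.0 ft²·°F·h/BTU

U_eff = 0.878/23.4 + 0.122/6.82 = 0.03752 + 0.01789 = 0.05541
R_eff = 1/U_eff = 18.05 ft²·°F·h/BTU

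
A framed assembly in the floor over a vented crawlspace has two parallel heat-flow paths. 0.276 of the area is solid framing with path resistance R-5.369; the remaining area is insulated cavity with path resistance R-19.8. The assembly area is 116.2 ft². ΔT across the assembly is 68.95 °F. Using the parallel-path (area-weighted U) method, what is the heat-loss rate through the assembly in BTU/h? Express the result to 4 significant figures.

704.8 BTU/h

U_eff = 0.724/19.8 + 0.276/5.369 = 0.036566 + 0.051406 = 0.087972
R_eff = 1/U_eff = 11.367 ft²·°F·h/BTU
Q = 116.2 × 68.95 / 11.367 = 704.83 BTU/h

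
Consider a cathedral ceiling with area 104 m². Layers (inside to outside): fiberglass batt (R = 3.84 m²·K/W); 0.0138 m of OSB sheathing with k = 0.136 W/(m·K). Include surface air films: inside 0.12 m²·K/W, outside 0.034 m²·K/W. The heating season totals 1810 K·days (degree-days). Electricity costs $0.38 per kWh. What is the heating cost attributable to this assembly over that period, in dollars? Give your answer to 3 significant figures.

0.0138/0.136 = 0.1015
R_total = 0.12 + 3.84 + 0.1015 + 0.034 = 4.095 m²·K/W
E = A × HDD × 24 / R / 1000 = 104 × 1810 × 24 / 4.095 / 1000 = 1103 kWh
Cost = 1103 × 0.38 = $419.2

419 dollars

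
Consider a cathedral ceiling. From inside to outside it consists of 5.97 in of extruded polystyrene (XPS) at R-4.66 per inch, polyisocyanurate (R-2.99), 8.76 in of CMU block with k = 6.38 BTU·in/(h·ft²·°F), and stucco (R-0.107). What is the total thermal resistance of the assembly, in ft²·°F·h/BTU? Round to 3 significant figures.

5.97 × 4.66 = 27.82
8.76/6.38 = 1.373
R_total = 27.82 + 2.99 + 1.373 + 0.107 = 32.29 ft²·°F·h/BTU

32.3 ft²·°F·h/BTU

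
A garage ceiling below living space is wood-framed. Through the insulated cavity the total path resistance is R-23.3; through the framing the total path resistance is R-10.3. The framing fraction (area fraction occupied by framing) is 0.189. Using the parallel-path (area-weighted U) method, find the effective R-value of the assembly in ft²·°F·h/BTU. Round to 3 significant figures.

18.8 ft²·°F·h/BTU

U_eff = 0.811/23.3 + 0.189/10.3 = 0.03481 + 0.01835 = 0.05316
R_eff = 1/U_eff = 18.81 ft²·°F·h/BTU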